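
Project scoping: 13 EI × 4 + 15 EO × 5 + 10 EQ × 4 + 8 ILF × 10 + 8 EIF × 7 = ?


UFP = EI*4 + EO*5 + EQ*4 + ILF*10 + EIF*7
UFP = 13*4 + 15*5 + 10*4 + 8*10 + 8*7
UFP = 52 + 75 + 40 + 80 + 56
UFP = 303

303


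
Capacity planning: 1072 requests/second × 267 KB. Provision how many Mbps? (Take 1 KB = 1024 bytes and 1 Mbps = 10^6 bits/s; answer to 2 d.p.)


Formula: Mbps = payload_bytes * RPS * 8 / 1e6
Payload per request = 267 KB = 267 * 1024 = 273408 bytes
Total bytes/sec = 273408 * 1072 = 293093376
Total bits/sec = 293093376 * 8 = 2344747008
Mbps = 2344747008 / 1e6 = 2344.75

2344.75 Mbps


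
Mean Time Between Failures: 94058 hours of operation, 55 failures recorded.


Formula: MTBF = Total operating time / Number of failures
MTBF = 94058 / 55
MTBF = 1710.15 hours

1710.15 hours


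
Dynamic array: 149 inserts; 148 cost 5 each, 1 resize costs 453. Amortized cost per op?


Formula: Amortized cost = Total cost / Operations
Total cost = (148 * 5) + (1 * 453)
Total cost = 740 + 453 = 1193
Amortized = 1193 / 149 = 8.0067

8.0067


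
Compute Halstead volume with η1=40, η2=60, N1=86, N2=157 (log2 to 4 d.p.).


Formula: V = N * log2(η), where N = N1 + N2 and η = η1 + η2
η = 40 + 60 = 100
N = 86 + 157 = 243
log2(100) ≈ 6.6439
V = 243 * 6.6439 = 1614.47

1614.47


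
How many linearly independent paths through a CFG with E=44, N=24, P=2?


Formula: V(G) = E - N + 2P
V(G) = 44 - 24 + 2*2
V(G) = 20 + 4
V(G) = 24

24


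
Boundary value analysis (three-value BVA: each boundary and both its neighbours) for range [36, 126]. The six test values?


Range: [36, 126]
Boundaries: just below min, min, min+1, max-1, max, just above max
Values: [35, 36, 37, 125, 126, 127]

[35, 36, 37, 125, 126, 127]


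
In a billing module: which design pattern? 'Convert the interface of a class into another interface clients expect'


This matches the Adapter pattern

Adapter


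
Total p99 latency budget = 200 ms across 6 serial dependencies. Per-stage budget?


Formula: per_stage = total_budget / stages
per_stage = 200 / 6
per_stage = 33.33 ms

33.33 ms


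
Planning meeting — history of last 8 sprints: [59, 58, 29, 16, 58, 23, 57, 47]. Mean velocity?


Formula: Avg velocity = Total points / Number of sprints
Points: [59, 58, 29, 16, 58, 23, 57, 47]
Sum = 59 + 58 + 29 + 16 + 58 + 23 + 57 + 47 = 347
Avg velocity = 347 / 8 = 43.38 points/sprint

43.38 points/sprint


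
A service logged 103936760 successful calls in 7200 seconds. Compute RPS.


Formula: throughput = requests / seconds
throughput = 103936760 / 7200
throughput = 14435.66 requests/second

14435.66 requests/second


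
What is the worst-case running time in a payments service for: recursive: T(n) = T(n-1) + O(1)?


Reasoning: linear recursion with constant work per frame
Complexity: O(n)

O(n)


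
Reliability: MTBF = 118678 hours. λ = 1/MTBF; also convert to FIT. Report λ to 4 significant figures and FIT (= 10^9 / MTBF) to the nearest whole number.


Formula: λ = 1 / MTBF; FIT = λ × 1e9 = 1e9 / MTBF
λ = 1 / 118678 ≈ 8.426e-06 failures/hour
FIT = 1e9 / 118678 ≈ 8426 failures per 1e9 hours (nearest whole number)

λ = 8.426e-06 /h, FIT = 8426


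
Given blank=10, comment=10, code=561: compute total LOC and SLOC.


Total LOC = blank + comment + code
Total LOC = 10 + 10 + 561 = 581
SLOC (source only) = code = 561

Total LOC: 581, SLOC: 561


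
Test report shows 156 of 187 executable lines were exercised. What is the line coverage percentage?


Coverage = covered / total * 100
Coverage = 156 / 187 * 100
Coverage = 83.42%

83.42%


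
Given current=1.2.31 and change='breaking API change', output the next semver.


Current: 1.2.31
Change category: 'breaking API change' → major bump
SemVer rule: major bump → increment MAJOR, reset MINOR and PATCH to 0
New: 2.0.0

2.0.0


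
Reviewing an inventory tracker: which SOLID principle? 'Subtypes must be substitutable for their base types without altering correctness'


This describes the Liskov Substitution Principle (LSP)

Liskov Substitution Principle (LSP)


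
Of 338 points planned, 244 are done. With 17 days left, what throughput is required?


Formula: Required rate = Remaining points / Days left
Remaining = 338 - 244 = 94 points
Required rate = 94 / 17 = 5.53 points/day

5.53 points/day


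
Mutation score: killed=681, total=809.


Mutation score = killed / total * 100
Mutation score = 681 / 809 * 100
Mutation score = 84.18%

84.18%


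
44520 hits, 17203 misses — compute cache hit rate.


Formula: hit rate = hits / (hits + misses) * 100
hit rate = 44520 / (44520 + 17203) * 100
hit rate = 44520 / 61723 * 100
hit rate = 72.13%

72.13%


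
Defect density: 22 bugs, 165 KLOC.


Defect density = defects / KLOC
Defect density = 22 / 165
Defect density = 0.133 defects/KLOC

0.133 defects/KLOC


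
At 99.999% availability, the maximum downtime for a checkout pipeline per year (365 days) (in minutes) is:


Formula: allowed downtime = period * (100 - SLA) / 100
Period (year (365 days)) = 525600 minutes
Unavailability fraction = (100 - 99.999) / 100
Allowed downtime = 525600 * (100 - 99.999) / 100
Allowed downtime = 5.256 minutes

5.256 minutes


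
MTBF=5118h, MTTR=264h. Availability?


Availability = MTBF / (MTBF + MTTR)
Availability = 5118 / (5118 + 264)
Availability = 5118 / 5382
Availability = 95.0948%

95.0948%


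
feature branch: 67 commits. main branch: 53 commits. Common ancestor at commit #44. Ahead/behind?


Common ancestor: commit #44
feature commits after divergence: 67 - 44 = 23
main commits after divergence: 53 - 44 = 9
feature is 23 commits ahead of main
main is 9 commits ahead of feature

feature ahead: 23, main ahead: 9


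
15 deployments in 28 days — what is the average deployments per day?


Formula: deployments per day = releases / days
= 15 / 28
= 0.536 deploys/day
(equivalently, 3.75 deploys/week)

0.536 deploys/day


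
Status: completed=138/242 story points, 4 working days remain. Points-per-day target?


Formula: Required rate = Remaining points / Days left
Remaining = 242 - 138 = 104 points
Required rate = 104 / 4 = 26.0 points/day

26.0 points/day


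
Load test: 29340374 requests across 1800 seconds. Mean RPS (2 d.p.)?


Formula: throughput = requests / seconds
throughput = 29340374 / 1800
throughput = 16300.21 requests/second

16300.21 requests/second


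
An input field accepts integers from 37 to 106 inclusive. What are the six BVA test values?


Range: [37, 106]
Boundaries: just below min, min, min+1, max-1, max, just above max
Values: [36, 37, 38, 105, 106, 107]

[36, 37, 38, 105, 106, 107]


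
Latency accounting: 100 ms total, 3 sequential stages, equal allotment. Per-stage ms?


Formula: per_stage = total_budget / stages
per_stage = 100 / 3
per_stage = 33.33 ms

33.33 ms


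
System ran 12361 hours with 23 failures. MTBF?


Formula: MTBF = Total operating time / Number of failures
MTBF = 12361 / 23
MTBF = 537.43 hours

537.43 hours


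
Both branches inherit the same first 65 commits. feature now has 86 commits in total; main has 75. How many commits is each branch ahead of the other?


Common ancestor: commit #65
feature commits after divergence: 86 - 65 = 21
main commits after divergence: 75 - 65 = 10
feature is 21 commits ahead of main
main is 10 commits ahead of feature

feature ahead: 21, main ahead: 10


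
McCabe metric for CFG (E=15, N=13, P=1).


Formula: V(G) = E - N + 2P
V(G) = 15 - 13 + 2*1
V(G) = 2 + 2
V(G) = 4

4


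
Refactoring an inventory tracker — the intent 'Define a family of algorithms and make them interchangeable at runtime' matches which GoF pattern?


This matches the Strategy pattern

Strategy


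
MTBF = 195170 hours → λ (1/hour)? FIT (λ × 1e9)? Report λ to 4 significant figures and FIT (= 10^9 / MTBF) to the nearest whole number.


Formula: λ = 1 / MTBF; FIT = λ × 1e9 = 1e9 / MTBF
λ = 1 / 195170 ≈ 5.124e-06 failures/hour
FIT = 1e9 / 195170 ≈ 5124 failures per 1e9 hours (nearest whole number)

λ = 5.124e-06 /h, FIT = 5124


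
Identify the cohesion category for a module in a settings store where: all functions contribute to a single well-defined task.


Reasoning: Best: single purpose
Type: Functional cohesion

Functional cohesion


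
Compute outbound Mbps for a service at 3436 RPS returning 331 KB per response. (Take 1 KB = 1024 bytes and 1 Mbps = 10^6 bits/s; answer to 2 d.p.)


Formula: Mbps = payload_bytes * RPS * 8 / 1e6
Payload per request = 331 KB = 331 * 1024 = 338944 bytes
Total bytes/sec = 338944 * 3436 = 1164611584
Total bits/sec = 1164611584 * 8 = 9316892672
Mbps = 9316892672 / 1e6 = 9316.89

9316.89 Mbps


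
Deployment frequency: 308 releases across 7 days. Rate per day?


Formula: deployments per day = releases / days
= 308 / 7
= 44.0 deploys/day
(equivalently, 308.0 deploys/week)

44.0 deploys/day


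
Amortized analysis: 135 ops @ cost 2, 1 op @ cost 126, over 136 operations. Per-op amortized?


Formula: Amortized cost = Total cost / Operations
Total cost = (135 * 2) + (1 * 126)
Total cost = 270 + 126 = 396
Amortized = 396 / 136 = 2.9118

2.9118


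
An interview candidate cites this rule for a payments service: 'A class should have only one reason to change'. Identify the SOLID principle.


This describes the Single Responsibility Principle (SRP)

Single Responsibility Principle (SRP)


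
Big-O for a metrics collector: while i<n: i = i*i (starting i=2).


Reasoning: squaring drives double-exponential growth; iterations ~ log log n
Complexity: O(log log n)

O(log log n)


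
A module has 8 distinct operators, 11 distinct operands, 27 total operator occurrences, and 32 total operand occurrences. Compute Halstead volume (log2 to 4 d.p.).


Formula: V = N * log2(η), where N = N1 + N2 and η = η1 + η2
η = 8 + 11 = 19
N = 27 + 32 = 59
log2(19) ≈ 4.2479
V = 59 * 4.2479 = 250.63

250.63


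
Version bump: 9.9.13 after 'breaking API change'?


Current: 9.9.13
Change category: 'breaking API change' → major bump
SemVer rule: major bump → increment MAJOR, reset MINOR and PATCH to 0
New: 10.0.0

10.0.0


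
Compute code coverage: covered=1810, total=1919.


Coverage = covered / total * 100
Coverage = 1810 / 1919 * 100
Coverage = 94.32%

94.32%


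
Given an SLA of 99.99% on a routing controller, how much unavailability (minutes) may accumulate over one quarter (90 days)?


Formula: allowed downtime = period * (100 - SLA) / 100
Period (quarter (90 days)) = 129600 minutes
Unavailability fraction = (100 - 99.99) / 100
Allowed downtime = 129600 * (100 - 99.99) / 100
Allowed downtime = 12.96 minutes

12.96 minutes


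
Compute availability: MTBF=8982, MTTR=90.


Availability = MTBF / (MTBF + MTTR)
Availability = 8982 / (8982 + 90)
Availability = 8982 / 9072
Availability = 99.0079%

99.0079%


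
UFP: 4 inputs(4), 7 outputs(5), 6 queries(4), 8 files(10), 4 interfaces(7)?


UFP = EI*4 + EO*5 + EQ*4 + ILF*10 + EIF*7
UFP = 4*4 + 7*5 + 6*4 + 8*10 + 4*7
UFP = 16 + 35 + 24 + 80 + 28
UFP = 183

183


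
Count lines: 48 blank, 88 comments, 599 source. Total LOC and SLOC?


Total LOC = blank + comment + code
Total LOC = 48 + 88 + 599 = 735
SLOC (source only) = code = 599

Total LOC: 735, SLOC: 599


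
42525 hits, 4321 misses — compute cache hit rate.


Formula: hit rate = hits / (hits + misses) * 100
hit rate = 42525 / (42525 + 4321) * 100
hit rate = 42525 / 46846 * 100
hit rate = 90.78%

90.78%


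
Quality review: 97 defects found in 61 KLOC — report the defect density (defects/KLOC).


Defect density = defects / KLOC
Defect density = 97 / 61
Defect density = 1.59 defects/KLOC

1.59 defects/KLOC


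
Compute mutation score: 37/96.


Mutation score = killed / total * 100
Mutation score = 37 / 96 * 100
Mutation score = 38.54%

38.54%


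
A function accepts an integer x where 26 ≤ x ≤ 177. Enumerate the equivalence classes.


Valid range: [26, 177]
Class 1: x < 26 — invalid
Class 2: 26 ≤ x ≤ 177 — valid
Class 3: x > 177 — invalid
Total equivalence classes: 3

3 equivalence classes


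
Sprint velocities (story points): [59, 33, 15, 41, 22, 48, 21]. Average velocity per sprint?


Formula: Avg velocity = Total points / Number of sprints
Points: [59, 33, 15, 41, 22, 48, 21]
Sum = 59 + 33 + 15 + 41 + 22 + 48 + 21 = 239
Avg velocity = 239 / 7 = 34.14 points/sprint

34.14 points/sprint


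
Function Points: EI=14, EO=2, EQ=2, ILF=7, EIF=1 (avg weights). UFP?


UFP = EI*4 + EO*5 + EQ*4 + ILF*10 + EIF*7
UFP = 14*4 + 2*5 + 2*4 + 7*10 + 1*7
UFP = 56 + 10 + 8 + 70 + 7
UFP = 151

151


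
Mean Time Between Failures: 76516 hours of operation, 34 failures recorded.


Formula: MTBF = Total operating time / Number of failures
MTBF = 76516 / 34
MTBF = 2250.47 hours

2250.47 hours


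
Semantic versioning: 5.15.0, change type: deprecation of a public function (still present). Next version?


Current: 5.15.0
Change category: 'deprecation of a public function (still present)' → minor bump
SemVer rule: minor bump → increment MINOR, reset PATCH to 0 (MAJOR unchanged)
New: 5.16.0

5.16.0


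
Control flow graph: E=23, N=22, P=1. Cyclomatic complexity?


Formula: V(G) = E - N + 2P
V(G) = 23 - 22 + 2*1
V(G) = 1 + 2
V(G) = 3

3


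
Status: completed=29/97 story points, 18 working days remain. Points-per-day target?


Formula: Required rate = Remaining points / Days left
Remaining = 97 - 29 = 68 points
Required rate = 68 / 18 = 3.78 points/day

3.78 points/day


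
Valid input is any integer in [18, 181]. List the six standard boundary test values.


Range: [18, 181]
Boundaries: just below min, min, min+1, max-1, max, just above max
Values: [17, 18, 19, 180, 181, 182]

[17, 18, 19, 180, 181, 182]


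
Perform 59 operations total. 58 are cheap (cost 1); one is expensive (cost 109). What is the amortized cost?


Formula: Amortized cost = Total cost / Operations
Total cost = (58 * 1) + (1 * 109)
Total cost = 58 + 109 = 167
Amortized = 167 / 59 = 2.8305

2.8305


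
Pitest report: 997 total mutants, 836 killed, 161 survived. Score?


Mutation score = killed / total * 100
Mutation score = 836 / 997 * 100
Mutation score = 83.85%

83.85%


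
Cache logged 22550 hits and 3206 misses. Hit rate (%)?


Formula: hit rate = hits / (hits + misses) * 100
hit rate = 22550 / (22550 + 3206) * 100
hit rate = 22550 / 25756 * 100
hit rate = 87.55%

87.55%


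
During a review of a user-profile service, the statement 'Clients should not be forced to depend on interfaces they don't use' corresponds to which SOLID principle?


This describes the Interface Segregation Principle (ISP)

Interface Segregation Principle (ISP)


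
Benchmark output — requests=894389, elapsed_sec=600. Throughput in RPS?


Formula: throughput = requests / seconds
throughput = 894389 / 600
throughput = 1490.65 requests/second

1490.65 requests/second


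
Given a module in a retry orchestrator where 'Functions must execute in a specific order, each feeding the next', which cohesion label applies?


Reasoning: Output of one is input to next
Type: Sequential cohesion

Sequential cohesion


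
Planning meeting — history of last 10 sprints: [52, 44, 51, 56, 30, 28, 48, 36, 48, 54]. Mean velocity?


Formula: Avg velocity = Total points / Number of sprints
Points: [52, 44, 51, 56, 30, 28, 48, 36, 48, 54]
Sum = 52 + 44 + 51 + 56 + 30 + 28 + 48 + 36 + 48 + 54 = 447
Avg velocity = 447 / 10 = 44.7 points/sprint

44.7 points/sprint


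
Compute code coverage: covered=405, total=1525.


Coverage = covered / total * 100
Coverage = 405 / 1525 * 100
Coverage = 26.56%

26.56%


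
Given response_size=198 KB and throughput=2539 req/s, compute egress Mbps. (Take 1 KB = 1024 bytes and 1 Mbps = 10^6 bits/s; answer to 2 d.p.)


Formula: Mbps = payload_bytes * RPS * 8 / 1e6
Payload per request = 198 KB = 198 * 1024 = 202752 bytes
Total bytes/sec = 202752 * 2539 = 514787328
Total bits/sec = 514787328 * 8 = 4118298624
Mbps = 4118298624 / 1e6 = 4118.3

4118.3 Mbps


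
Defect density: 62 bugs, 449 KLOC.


Defect density = defects / KLOC
Defect density = 62 / 449
Defect density = 0.138 defects/KLOC

0.138 defects/KLOC


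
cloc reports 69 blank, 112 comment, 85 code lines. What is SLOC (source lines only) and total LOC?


Total LOC = blank + comment + code
Total LOC = 69 + 112 + 85 = 266
SLOC (source only) = code = 85

Total LOC: 266, SLOC: 85


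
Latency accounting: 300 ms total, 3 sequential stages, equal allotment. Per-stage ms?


Formula: per_stage = total_budget / stages
per_stage = 300 / 3
per_stage = 100.0 ms

100.0 ms


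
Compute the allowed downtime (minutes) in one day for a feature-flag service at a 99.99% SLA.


Formula: allowed downtime = period * (100 - SLA) / 100
Period (day) = 1440 minutes
Unavailability fraction = (100 - 99.99) / 100
Allowed downtime = 1440 * (100 - 99.99) / 100
Allowed downtime = 0.144 minutes

0.144 minutes


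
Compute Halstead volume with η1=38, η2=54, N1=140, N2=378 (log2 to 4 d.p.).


Formula: V = N * log2(η), where N = N1 + N2 and η = η1 + η2
η = 38 + 54 = 92
N = 140 + 378 = 518
log2(92) ≈ 6.5236
V = 518 * 6.5236 = 3379.22

3379.22


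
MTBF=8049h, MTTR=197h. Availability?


Availability = MTBF / (MTBF + MTTR)
Availability = 8049 / (8049 + 197)
Availability = 8049 / 8246
Availability = 97.611%

97.611%


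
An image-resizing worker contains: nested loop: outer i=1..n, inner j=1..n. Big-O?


Reasoning: n iterations times n iterations
Complexity: O(n^2)

O(n^2)


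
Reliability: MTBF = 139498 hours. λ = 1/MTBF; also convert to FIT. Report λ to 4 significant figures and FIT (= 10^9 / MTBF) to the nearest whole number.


Formula: λ = 1 / MTBF; FIT = λ × 1e9 = 1e9 / MTBF
λ = 1 / 139498 ≈ 7.169e-06 failures/hour
FIT = 1e9 / 139498 ≈ 7169 failures per 1e9 hours (nearest whole number)

λ = 7.169e-06 /h, FIT = 7169


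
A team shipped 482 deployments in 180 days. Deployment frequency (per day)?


Formula: deployments per day = releases / days
= 482 / 180
= 2.678 deploys/day
(equivalently, 18.74 deploys/week)

2.678 deploys/day


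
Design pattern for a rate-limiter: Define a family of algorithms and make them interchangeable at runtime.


This matches the Strategy pattern

Strategy


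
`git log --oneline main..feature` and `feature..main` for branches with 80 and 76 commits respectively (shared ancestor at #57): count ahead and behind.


Common ancestor: commit #57
feature commits after divergence: 80 - 57 = 23
main commits after divergence: 76 - 57 = 19
feature is 23 commits ahead of main
main is 19 commits ahead of feature

feature ahead: 23, main ahead: 19


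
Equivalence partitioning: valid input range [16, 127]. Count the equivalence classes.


Valid range: [16, 127]
Class 1: x < 16 — invalid
Class 2: 16 ≤ x ≤ 127 — valid
Class 3: x > 127 — invalid
Total equivalence classes: 3

3 equivalence classes


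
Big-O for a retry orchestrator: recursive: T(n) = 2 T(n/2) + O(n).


Reasoning: master theorem case 2 (merge-sort recurrence)
Complexity: O(n log n)

O(n log n)


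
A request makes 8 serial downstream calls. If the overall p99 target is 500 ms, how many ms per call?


Formula: per_stage = total_budget / stages
per_stage = 500 / 8
per_stage = 62.5 ms

62.5 ms


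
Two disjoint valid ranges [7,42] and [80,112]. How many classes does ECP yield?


Valid ranges: [7,42] and [80,112]
Class 1: x < 7 — invalid
Class 2: 7 ≤ x ≤ 42 — valid
Class 3: 42 < x < 80 — invalid (gap between ranges)
Class 4: 80 ≤ x ≤ 112 — valid
Class 5: x > 112 — invalid
Total equivalence classes: 5

5 equivalence classes


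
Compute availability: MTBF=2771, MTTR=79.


Availability = MTBF / (MTBF + MTTR)
Availability = 2771 / (2771 + 79)
Availability = 2771 / 2850
Availability = 97.2281%

97.2281%


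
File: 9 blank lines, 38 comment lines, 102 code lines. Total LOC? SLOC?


Total LOC = blank + comment + code
Total LOC = 9 + 38 + 102 = 149
SLOC (source only) = code = 102

Total LOC: 149, SLOC: 102


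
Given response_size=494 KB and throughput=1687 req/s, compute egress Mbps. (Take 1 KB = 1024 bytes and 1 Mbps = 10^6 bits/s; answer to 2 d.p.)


Formula: Mbps = payload_bytes * RPS * 8 / 1e6
Payload per request = 494 KB = 494 * 1024 = 505856 bytes
Total bytes/sec = 505856 * 1687 = 853379072
Total bits/sec = 853379072 * 8 = 6827032576
Mbps = 6827032576 / 1e6 = 6827.03

6827.03 Mbps


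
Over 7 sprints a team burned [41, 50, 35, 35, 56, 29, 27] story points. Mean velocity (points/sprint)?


Formula: Avg velocity = Total points / Number of sprints
Points: [41, 50, 35, 35, 56, 29, 27]
Sum = 41 + 50 + 35 + 35 + 56 + 29 + 27 = 273
Avg velocity = 273 / 7 = 39.0 points/sprint

39.0 points/sprint


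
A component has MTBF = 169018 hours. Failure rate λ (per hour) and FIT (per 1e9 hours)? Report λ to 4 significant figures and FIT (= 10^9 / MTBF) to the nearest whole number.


Formula: λ = 1 / MTBF; FIT = λ × 1e9 = 1e9 / MTBF
λ = 1 / 169018 ≈ 5.917e-06 failures/hour
FIT = 1e9 / 169018 ≈ 5917 failures per 1e9 hours (nearest whole number)

λ = 5.917e-06 /h, FIT = 5917


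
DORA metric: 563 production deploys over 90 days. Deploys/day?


Formula: deployments per day = releases / days
= 563 / 90
= 6.256 deploys/day
(equivalently, 43.79 deploys/week)

6.256 deploys/day


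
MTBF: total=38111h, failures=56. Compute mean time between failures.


Formula: MTBF = Total operating time / Number of failures
MTBF = 38111 / 56
MTBF = 680.55 hours

680.55 hours


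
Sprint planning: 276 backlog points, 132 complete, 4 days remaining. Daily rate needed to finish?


Formula: Required rate = Remaining points / Days left
Remaining = 276 - 132 = 144 points
Required rate = 144 / 4 = 36.0 points/day

36.0 points/day


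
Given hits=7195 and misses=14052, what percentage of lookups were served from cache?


Formula: hit rate = hits / (hits + misses) * 100
hit rate = 7195 / (7195 + 14052) * 100
hit rate = 7195 / 21247 * 100
hit rate = 33.86%

33.86%


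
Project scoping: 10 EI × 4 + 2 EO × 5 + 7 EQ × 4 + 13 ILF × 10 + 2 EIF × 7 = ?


UFP = EI*4 + EO*5 + EQ*4 + ILF*10 + EIF*7
UFP = 10*4 + 2*5 + 7*4 + 13*10 + 2*7
UFP = 40 + 10 + 28 + 130 + 14
UFP = 222

222


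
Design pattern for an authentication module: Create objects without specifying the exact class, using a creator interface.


This matches the Factory Method pattern

Factory Method


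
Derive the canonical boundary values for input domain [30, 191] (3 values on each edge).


Range: [30, 191]
Boundaries: just below min, min, min+1, max-1, max, just above max
Values: [29, 30, 31, 190, 191, 192]

[29, 30, 31, 190, 191, 192]


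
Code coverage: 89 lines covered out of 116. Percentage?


Coverage = covered / total * 100
Coverage = 89 / 116 * 100
Coverage = 76.72%

76.72%


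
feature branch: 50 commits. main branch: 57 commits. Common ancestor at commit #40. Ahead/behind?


Common ancestor: commit #40
feature commits after divergence: 50 - 40 = 10
main commits after divergence: 57 - 40 = 17
feature is 10 commits ahead of main
main is 17 commits ahead of feature

feature ahead: 10, main ahead: 17


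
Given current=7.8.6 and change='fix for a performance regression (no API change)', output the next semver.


Current: 7.8.6
Change category: 'fix for a performance regression (no API change)' → patch bump
SemVer rule: patch bump → increment PATCH (MAJOR and MINOR unchanged)
New: 7.8.7

7.8.7


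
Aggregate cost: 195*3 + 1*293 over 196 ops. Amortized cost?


Formula: Amortized cost = Total cost / Operations
Total cost = (195 * 3) + (1 * 293)
Total cost = 585 + 293 = 878
Amortized = 878 / 196 = 4.4796

4.4796


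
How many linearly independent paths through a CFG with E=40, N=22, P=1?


Formula: V(G) = E - N + 2P
V(G) = 40 - 22 + 2*1
V(G) = 18 + 2
V(G) = 20

20


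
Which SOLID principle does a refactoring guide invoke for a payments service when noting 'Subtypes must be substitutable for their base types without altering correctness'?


This describes the Liskov Substitution Principle (LSP)

Liskov Substitution Principle (LSP)


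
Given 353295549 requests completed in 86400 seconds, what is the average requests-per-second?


Formula: throughput = requests / seconds
throughput = 353295549 / 86400
throughput = 4089.07 requests/second

4089.07 requests/second


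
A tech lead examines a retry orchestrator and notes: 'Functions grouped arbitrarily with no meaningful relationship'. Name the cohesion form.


Reasoning: Worst: random grouping
Type: Coincidental cohesion

Coincidental cohesion


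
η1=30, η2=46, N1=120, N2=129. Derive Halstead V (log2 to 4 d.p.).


Formula: V = N * log2(η), where N = N1 + N2 and η = η1 + η2
η = 30 + 46 = 76
N = 120 + 129 = 249
log2(76) ≈ 6.2479
V = 249 * 6.2479 = 1555.73

1555.73


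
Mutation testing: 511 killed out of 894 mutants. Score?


Mutation score = killed / total * 100
Mutation score = 511 / 894 * 100
Mutation score = 57.16%

57.16%


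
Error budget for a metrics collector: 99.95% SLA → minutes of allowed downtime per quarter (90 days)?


Formula: allowed downtime = period * (100 - SLA) / 100
Period (quarter (90 days)) = 129600 minutes
Unavailability fraction = (100 - 99.95) / 100
Allowed downtime = 129600 * (100 - 99.95) / 100
Allowed downtime = 64.8 minutes

64.8 minutes


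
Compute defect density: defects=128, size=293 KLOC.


Defect density = defects / KLOC
Defect density = 128 / 293
Defect density = 0.437 defects/KLOC

0.437 defects/KLOC


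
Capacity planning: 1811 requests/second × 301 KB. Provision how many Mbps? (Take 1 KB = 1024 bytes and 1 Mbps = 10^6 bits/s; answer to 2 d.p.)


Formula: Mbps = payload_bytes * RPS * 8 / 1e6
Payload per request = 301 KB = 301 * 1024 = 308224 bytes
Total bytes/sec = 308224 * 1811 = 558193664
Total bits/sec = 558193664 * 8 = 4465549312
Mbps = 4465549312 / 1e6 = 4465.55

4465.55 Mbps


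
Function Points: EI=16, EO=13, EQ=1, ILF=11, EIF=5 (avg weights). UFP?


UFP = EI*4 + EO*5 + EQ*4 + ILF*10 + EIF*7
UFP = 16*4 + 13*5 + 1*4 + 11*10 + 5*7
UFP = 64 + 65 + 4 + 110 + 35
UFP = 278

278


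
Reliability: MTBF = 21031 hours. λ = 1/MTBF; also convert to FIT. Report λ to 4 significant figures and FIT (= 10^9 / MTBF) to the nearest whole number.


Formula: λ = 1 / MTBF; FIT = λ × 1e9 = 1e9 / MTBF
λ = 1 / 21031 ≈ 4.755e-05 failures/hour
FIT = 1e9 / 21031 ≈ 47549 failures per 1e9 hours (nearest whole number)

λ = 4.755e-05 /h, FIT = 47549


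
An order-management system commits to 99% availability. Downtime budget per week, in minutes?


Formula: allowed downtime = period * (100 - SLA) / 100
Period (week) = 10080 minutes
Unavailability fraction = (100 - 99.0) / 100
Allowed downtime = 10080 * (100 - 99.0) / 100
Allowed downtime = 100.8 minutes

100.8 minutes


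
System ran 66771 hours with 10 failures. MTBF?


Formula: MTBF = Total operating time / Number of failures
MTBF = 66771 / 10
MTBF = 6677.1 hours

6677.1 hours


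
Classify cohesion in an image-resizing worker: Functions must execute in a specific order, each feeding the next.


Reasoning: Output of one is input to next
Type: Sequential cohesion

Sequential cohesion


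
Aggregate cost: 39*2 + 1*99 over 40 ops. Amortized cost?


Formula: Amortized cost = Total cost / Operations
Total cost = (39 * 2) + (1 * 99)
Total cost = 78 + 99 = 177
Amortized = 177 / 40 = 4.425

4.425


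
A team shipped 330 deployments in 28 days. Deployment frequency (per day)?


Formula: deployments per day = releases / days
= 330 / 28
= 11.786 deploys/day
(equivalently, 82.5 deploys/week)

11.786 deploys/day


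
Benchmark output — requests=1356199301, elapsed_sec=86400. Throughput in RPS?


Formula: throughput = requests / seconds
throughput = 1356199301 / 86400
throughput = 15696.75 requests/second

15696.75 requests/second


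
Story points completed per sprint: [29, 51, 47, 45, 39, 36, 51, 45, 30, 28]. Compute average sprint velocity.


Formula: Avg velocity = Total points / Number of sprints
Points: [29, 51, 47, 45, 39, 36, 51, 45, 30, 28]
Sum = 29 + 51 + 47 + 45 + 39 + 36 + 51 + 45 + 30 + 28 = 401
Avg velocity = 401 / 10 = 40.1 points/sprint

40.1 points/sprint


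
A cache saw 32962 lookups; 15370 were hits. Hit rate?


Formula: hit rate = hits / (hits + misses) * 100
hit rate = 15370 / (15370 + 17592) * 100
hit rate = 15370 / 32962 * 100
hit rate = 46.63%

46.63%


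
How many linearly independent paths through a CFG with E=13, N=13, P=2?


Formula: V(G) = E - N + 2P
V(G) = 13 - 13 + 2*2
V(G) = 0 + 4
V(G) = 4

4


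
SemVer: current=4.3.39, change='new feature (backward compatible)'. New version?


Current: 4.3.39
Change category: 'new feature (backward compatible)' → minor bump
SemVer rule: minor bump → increment MINOR, reset PATCH to 0 (MAJOR unchanged)
New: 4.4.0

4.4.0


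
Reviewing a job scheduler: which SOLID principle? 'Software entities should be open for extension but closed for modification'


This describes the Open/Closed Principle (OCP)

Open/Closed Principle (OCP)


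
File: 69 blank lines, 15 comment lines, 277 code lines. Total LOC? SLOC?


Total LOC = blank + comment + code
Total LOC = 69 + 15 + 277 = 361
SLOC (source only) = code = 277

Total LOC: 361, SLOC: 277


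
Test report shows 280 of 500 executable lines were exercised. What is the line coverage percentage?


Coverage = covered / total * 100
Coverage = 280 / 500 * 100
Coverage = 56.0%

56.0%


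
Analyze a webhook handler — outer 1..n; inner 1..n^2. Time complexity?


Reasoning: n times n^2
Complexity: O(n^3)

O(n^3)


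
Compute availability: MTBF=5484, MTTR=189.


Availability = MTBF / (MTBF + MTTR)
Availability = 5484 / (5484 + 189)
Availability = 5484 / 5673
Availability = 96.6684%

96.6684%


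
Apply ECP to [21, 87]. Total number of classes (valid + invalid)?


Valid range: [21, 87]
Class 1: x < 21 — invalid
Class 2: 21 ≤ x ≤ 87 — valid
Class 3: x > 87 — invalid
Total equivalence classes: 3

3 equivalence classes


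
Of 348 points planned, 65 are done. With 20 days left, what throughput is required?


Formula: Required rate = Remaining points / Days left
Remaining = 348 - 65 = 283 points
Required rate = 283 / 20 = 14.15 points/day

14.15 points/day


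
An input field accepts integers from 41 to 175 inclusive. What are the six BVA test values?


Range: [41, 175]
Boundaries: just below min, min, min+1, max-1, max, just above max
Values: [40, 41, 42, 174, 175, 176]

[40, 41, 42, 174, 175, 176]


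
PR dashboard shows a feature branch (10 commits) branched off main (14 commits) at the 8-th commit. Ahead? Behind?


Common ancestor: commit #8
feature commits after divergence: 10 - 8 = 2
main commits after divergence: 14 - 8 = 6
feature is 2 commits ahead of main
main is 6 commits ahead of feature

feature ahead: 2, main ahead: 6


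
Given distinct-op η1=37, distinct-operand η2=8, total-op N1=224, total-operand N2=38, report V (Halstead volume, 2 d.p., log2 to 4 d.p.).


Formula: V = N * log2(η), where N = N1 + N2 and η = η1 + η2
η = 37 + 8 = 45
N = 224 + 38 = 262
log2(45) ≈ 5.4919
V = 262 * 5.4919 = 1438.88

1438.88


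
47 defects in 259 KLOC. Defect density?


Defect density = defects / KLOC
Defect density = 47 / 259
Defect density = 0.181 defects/KLOC

0.181 defects/KLOC


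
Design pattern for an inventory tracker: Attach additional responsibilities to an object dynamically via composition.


This matches the Decorator pattern

Decorator


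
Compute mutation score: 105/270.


Mutation score = killed / total * 100
Mutation score = 105 / 270 * 100
Mutation score = 38.89%

38.89%


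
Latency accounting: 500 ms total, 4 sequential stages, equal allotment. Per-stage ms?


Formula: per_stage = total_budget / stages
per_stage = 500 / 4
per_stage = 125.0 ms

125.0 ms


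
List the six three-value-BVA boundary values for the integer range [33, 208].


Range: [33, 208]
Boundaries: just below min, min, min+1, max-1, max, just above max
Values: [32, 33, 34, 207, 208, 209]

[32, 33, 34, 207, 208, 209]


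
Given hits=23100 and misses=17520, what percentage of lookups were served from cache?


Formula: hit rate = hits / (hits + misses) * 100
hit rate = 23100 / (23100 + 17520) * 100
hit rate = 23100 / 40620 * 100
hit rate = 56.87%

56.87%


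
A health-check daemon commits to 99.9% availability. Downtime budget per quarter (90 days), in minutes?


Formula: allowed downtime = period * (100 - SLA) / 100
Period (quarter (90 days)) = 129600 minutes
Unavailability fraction = (100 - 99.9) / 100
Allowed downtime = 129600 * (100 - 99.9) / 100
Allowed downtime = 129.6 minutes

129.6 minutes


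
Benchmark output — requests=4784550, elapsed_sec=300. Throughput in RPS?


Formula: throughput = requests / seconds
throughput = 4784550 / 300
throughput = 15948.5 requests/second

15948.5 requests/second


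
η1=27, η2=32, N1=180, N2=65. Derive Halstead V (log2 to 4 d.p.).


Formula: V = N * log2(η), where N = N1 + N2 and η = η1 + η2
η = 27 + 32 = 59
N = 180 + 65 = 245
log2(59) ≈ 5.8826
V = 245 * 5.8826 = 1441.24

1441.24


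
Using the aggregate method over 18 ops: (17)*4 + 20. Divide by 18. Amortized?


Formula: Amortized cost = Total cost / Operations
Total cost = (17 * 4) + (1 * 20)
Total cost = 68 + 20 = 88
Amortized = 88 / 18 = 4.8889

4.8889


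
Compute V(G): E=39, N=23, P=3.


Formula: V(G) = E - N + 2P
V(G) = 39 - 23 + 2*3
V(G) = 16 + 6
V(G) = 22

22


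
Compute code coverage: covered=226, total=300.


Coverage = covered / total * 100
Coverage = 226 / 300 * 100
Coverage = 75.33%

75.33%


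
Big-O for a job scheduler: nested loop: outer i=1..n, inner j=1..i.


Reasoning: triangle: n(n+1)/2 ~ n^2/2
Complexity: O(n^2)

O(n^2)


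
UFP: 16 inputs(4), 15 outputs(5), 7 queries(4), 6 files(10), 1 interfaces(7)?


UFP = EI*4 + EO*5 + EQ*4 + ILF*10 + EIF*7
UFP = 16*4 + 15*5 + 7*4 + 6*10 + 1*7
UFP = 64 + 75 + 28 + 60 + 7
UFP = 234

234


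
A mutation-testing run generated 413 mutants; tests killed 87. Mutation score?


Mutation score = killed / total * 100
Mutation score = 87 / 413 * 100
Mutation score = 21.07%

21.07%


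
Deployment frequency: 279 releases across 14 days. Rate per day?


Formula: deployments per day = releases / days
= 279 / 14
= 19.929 deploys/day
(equivalently, 139.5 deploys/week)

19.929 deploys/day


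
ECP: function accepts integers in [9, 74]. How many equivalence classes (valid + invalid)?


Valid range: [9, 74]
Class 1: x < 9 — invalid
Class 2: 9 ≤ x ≤ 74 — valid
Class 3: x > 74 — invalid
Total equivalence classes: 3

3 equivalence classes


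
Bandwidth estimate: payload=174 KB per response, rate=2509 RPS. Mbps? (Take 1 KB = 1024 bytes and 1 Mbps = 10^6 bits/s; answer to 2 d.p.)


Formula: Mbps = payload_bytes * RPS * 8 / 1e6
Payload per request = 174 KB = 174 * 1024 = 178176 bytes
Total bytes/sec = 178176 * 2509 = 447043584
Total bits/sec = 447043584 * 8 = 3576348672
Mbps = 3576348672 / 1e6 = 3576.35

3576.35 Mbps


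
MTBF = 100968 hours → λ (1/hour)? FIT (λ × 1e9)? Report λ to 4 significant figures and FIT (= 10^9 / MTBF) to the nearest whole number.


Formula: λ = 1 / MTBF; FIT = λ × 1e9 = 1e9 / MTBF
λ = 1 / 100968 ≈ 9.904e-06 failures/hour
FIT = 1e9 / 100968 ≈ 9904 failures per 1e9 hours (nearest whole number)

λ = 9.904e-06 /h, FIT = 9904


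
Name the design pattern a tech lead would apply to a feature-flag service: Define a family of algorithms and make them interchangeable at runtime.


This matches the Strategy pattern

Strategy


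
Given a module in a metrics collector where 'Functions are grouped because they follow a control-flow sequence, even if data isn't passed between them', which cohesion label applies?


Reasoning: Grouped by order of execution within a routine, not by data flow
Type: Procedural cohesion

Procedural cohesion


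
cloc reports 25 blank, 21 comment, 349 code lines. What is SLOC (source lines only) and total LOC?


Total LOC = blank + comment + code
Total LOC = 25 + 21 + 349 = 395
SLOC (source only) = code = 349

Total LOC: 395, SLOC: 349


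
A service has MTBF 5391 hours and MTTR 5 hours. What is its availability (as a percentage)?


Availability = MTBF / (MTBF + MTTR)
Availability = 5391 / (5391 + 5)
Availability = 5391 / 5396
Availability = 99.9073%

99.9073%


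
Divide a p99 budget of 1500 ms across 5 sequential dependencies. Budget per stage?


Formula: per_stage = total_budget / stages
per_stage = 1500 / 5
per_stage = 300.0 ms

300.0 ms


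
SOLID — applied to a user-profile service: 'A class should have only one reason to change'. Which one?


This describes the Single Responsibility Principle (SRP)

Single Responsibility Principle (SRP)


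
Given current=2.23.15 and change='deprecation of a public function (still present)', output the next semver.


Current: 2.23.15
Change category: 'deprecation of a public function (still present)' → minor bump
SemVer rule: minor bump → increment MINOR, reset PATCH to 0 (MAJOR unchanged)
New: 2.24.0

2.24.0


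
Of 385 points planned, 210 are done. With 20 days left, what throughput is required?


Formula: Required rate = Remaining points / Days left
Remaining = 385 - 210 = 175 points
Required rate = 175 / 20 = 8.75 points/day

8.75 points/day


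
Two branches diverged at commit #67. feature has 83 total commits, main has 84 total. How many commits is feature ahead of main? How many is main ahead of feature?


Common ancestor: commit #67
feature commits after divergence: 83 - 67 = 16
main commits after divergence: 84 - 67 = 17
feature is 16 commits ahead of main
main is 17 commits ahead of feature

feature ahead: 16, main ahead: 17


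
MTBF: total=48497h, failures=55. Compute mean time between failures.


Formula: MTBF = Total operating time / Number of failures
MTBF = 48497 / 55
MTBF = 881.76 hours

881.76 hours


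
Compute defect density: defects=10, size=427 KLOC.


Defect density = defects / KLOC
Defect density = 10 / 427
Defect density = 0.023 defects/KLOC

0.023 defects/KLOC


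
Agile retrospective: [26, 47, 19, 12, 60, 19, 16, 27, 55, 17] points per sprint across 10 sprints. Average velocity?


Formula: Avg velocity = Total points / Number of sprints
Points: [26, 47, 19, 12, 60, 19, 16, 27, 55, 17]
Sum = 26 + 47 + 19 + 12 + 60 + 19 + 16 + 27 + 55 + 17 = 298
Avg velocity = 298 / 10 = 29.8 points/sprint

29.8 points/sprint


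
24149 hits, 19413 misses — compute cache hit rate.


Formula: hit rate = hits / (hits + misses) * 100
hit rate = 24149 / (24149 + 19413) * 100
hit rate = 24149 / 43562 * 100
hit rate = 55.44%

55.44%


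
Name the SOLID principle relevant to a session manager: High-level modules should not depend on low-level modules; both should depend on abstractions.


This describes the Dependency Inversion Principle (DIP)

Dependency Inversion Principle (DIP)


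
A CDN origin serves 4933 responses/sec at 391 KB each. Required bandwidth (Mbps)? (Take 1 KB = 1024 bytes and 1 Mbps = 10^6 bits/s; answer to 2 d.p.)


Formula: Mbps = payload_bytes * RPS * 8 / 1e6
Payload per request = 391 KB = 391 * 1024 = 400384 bytes
Total bytes/sec = 400384 * 4933 = 1975094272
Total bits/sec = 1975094272 * 8 = 15800754176
Mbps = 15800754176 / 1e6 = 15800.75

15800.75 Mbps


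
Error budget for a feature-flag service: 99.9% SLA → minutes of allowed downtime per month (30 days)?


Formula: allowed downtime = period * (100 - SLA) / 100
Period (month (30 days)) = 43200 minutes
Unavailability fraction = (100 - 99.9) / 100
Allowed downtime = 43200 * (100 - 99.9) / 100
Allowed downtime = 43.2 minutes

43.2 minutes
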